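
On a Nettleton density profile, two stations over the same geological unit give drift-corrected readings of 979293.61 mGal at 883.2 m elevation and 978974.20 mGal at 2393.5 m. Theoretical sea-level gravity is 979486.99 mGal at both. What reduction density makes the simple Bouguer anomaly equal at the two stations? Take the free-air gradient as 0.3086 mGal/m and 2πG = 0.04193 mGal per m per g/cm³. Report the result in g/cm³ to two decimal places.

Δg_obs = 978974.20 − 979293.61 = -319.41 mGal over Δh = 2393.5 − 883.2 = 1510.3 m
Equal Bouguer anomalies ⇒ Δg_obs + (0.3086 − 0.04193ρ)·Δh = 0
0.3086 − 0.04193ρ = −Δg_obs/Δh = 0.21149
ρ = (0.3086 − 0.21149) / 0.04193 = 2.32 g/cm³

2.32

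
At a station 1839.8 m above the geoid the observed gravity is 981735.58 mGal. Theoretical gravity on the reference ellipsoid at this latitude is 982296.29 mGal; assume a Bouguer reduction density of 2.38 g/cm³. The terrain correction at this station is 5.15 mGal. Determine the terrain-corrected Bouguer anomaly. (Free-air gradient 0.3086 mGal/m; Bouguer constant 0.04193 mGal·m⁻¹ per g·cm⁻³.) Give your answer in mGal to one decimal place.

-171.4

Free-air correction = 0.3086 × 1839.8 = 567.76 mGal
Free-air anomaly = 981735.58 − 982296.29 + (567.76) = 7.05 mGal
Bouguer slab correction = 0.04193 × 2.38 × 1839.8 = 183.60 mGal
Simple Bouguer anomaly = 7.05 − (183.60) = -176.55 mGal
Complete Bouguer anomaly = -176.55 + 5.15 = -171.40 mGal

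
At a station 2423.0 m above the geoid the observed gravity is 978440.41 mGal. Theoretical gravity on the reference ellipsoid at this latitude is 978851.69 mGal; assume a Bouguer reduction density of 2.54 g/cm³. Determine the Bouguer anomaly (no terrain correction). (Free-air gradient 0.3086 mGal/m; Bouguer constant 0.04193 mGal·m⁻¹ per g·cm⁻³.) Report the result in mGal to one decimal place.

Free-air correction = 0.3086 × 2423.0 = 747.74 mGal
Free-air anomaly = 978440.41 − 978851.69 + (747.74) = 336.46 mGal
Bouguer slab correction = 0.04193 × 2.54 × 2423.0 = 258.05 mGal
Simple Bouguer anomaly = 336.46 − (258.05) = 78.41 mGal

78.4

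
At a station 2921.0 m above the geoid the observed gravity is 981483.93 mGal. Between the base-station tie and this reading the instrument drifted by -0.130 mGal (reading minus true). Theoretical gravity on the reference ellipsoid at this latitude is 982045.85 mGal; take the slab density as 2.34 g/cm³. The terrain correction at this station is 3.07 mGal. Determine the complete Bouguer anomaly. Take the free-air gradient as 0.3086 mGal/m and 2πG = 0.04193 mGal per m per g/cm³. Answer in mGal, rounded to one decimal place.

56.1

Drift-corrected reading = 981483.93 − (-0.130) = 981484.060 mGal
Free-air correction = 0.3086 × 2921.0 = 901.42 mGal
Free-air anomaly = 981484.060 − 982045.85 + (901.42) = 339.630 mGal
Bouguer slab correction = 0.04193 × 2.34 × 2921.0 = 286.60 mGal
Simple Bouguer anomaly = 339.630 − (286.60) = 53.030 mGal
Complete Bouguer anomaly = 53.030 + 3.07 = 56.100 mGal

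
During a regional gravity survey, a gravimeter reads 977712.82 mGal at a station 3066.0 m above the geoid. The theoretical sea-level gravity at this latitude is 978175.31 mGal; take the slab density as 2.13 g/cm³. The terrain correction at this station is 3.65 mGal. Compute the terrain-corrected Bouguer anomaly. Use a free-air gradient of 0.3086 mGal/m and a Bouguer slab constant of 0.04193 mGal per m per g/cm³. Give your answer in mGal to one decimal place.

213.5

Free-air correction = 0.3086 × 3066.0 = 946.17 mGal
Free-air anomaly = 977712.82 − 978175.31 + (946.17) = 483.68 mGal
Bouguer slab correction = 0.04193 × 2.13 × 3066.0 = 273.83 mGal
Simple Bouguer anomaly = 483.68 − (273.83) = 209.85 mGal
Complete Bouguer anomaly = 209.85 + 3.65 = 213.50 mGal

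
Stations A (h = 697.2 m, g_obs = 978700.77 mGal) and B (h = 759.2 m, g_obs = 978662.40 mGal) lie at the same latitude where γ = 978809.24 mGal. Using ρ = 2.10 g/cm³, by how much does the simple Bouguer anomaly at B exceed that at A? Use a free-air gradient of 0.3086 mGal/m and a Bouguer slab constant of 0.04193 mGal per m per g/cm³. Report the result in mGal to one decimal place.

-24.7

Δg_SB(A) = 978700.77 − 978809.24 + 0.3086×697.2 − 0.04193×2.10×697.2 = 45.30 mGal
Δg_SB(B) = 978662.40 − 978809.24 + 0.3086×759.2 − 0.04193×2.10×759.2 = 20.60 mGal
Difference = 20.60 − (45.30) = -24.70 mGal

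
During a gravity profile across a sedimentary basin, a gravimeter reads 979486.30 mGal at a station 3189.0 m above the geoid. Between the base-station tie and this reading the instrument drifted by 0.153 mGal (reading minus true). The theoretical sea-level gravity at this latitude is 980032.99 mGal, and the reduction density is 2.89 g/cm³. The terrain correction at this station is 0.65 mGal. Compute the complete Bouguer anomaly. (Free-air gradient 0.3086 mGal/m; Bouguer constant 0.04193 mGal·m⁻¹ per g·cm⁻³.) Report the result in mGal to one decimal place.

Drift-corrected reading = 979486.30 − (0.153) = 979486.147 mGal
Free-air correction = 0.3086 × 3189.0 = 984.13 mGal
Free-air anomaly = 979486.147 − 980032.99 + (984.13) = 437.287 mGal
Bouguer slab correction = 0.04193 × 2.89 × 3189.0 = 386.44 mGal
Simple Bouguer anomaly = 437.287 − (386.44) = 50.847 mGal
Complete Bouguer anomaly = 50.847 + 0.65 = 51.497 mGal

51.5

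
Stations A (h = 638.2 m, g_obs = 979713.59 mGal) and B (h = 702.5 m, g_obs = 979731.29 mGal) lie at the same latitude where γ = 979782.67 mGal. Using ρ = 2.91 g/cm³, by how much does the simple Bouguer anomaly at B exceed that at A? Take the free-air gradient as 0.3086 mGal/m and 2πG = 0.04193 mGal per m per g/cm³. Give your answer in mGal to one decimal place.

Δg_SB(A) = 979713.59 − 979782.67 + 0.3086×638.2 − 0.04193×2.91×638.2 = 50.00 mGal
Δg_SB(B) = 979731.29 − 979782.67 + 0.3086×702.5 − 0.04193×2.91×702.5 = 79.70 mGal
Difference = 79.70 − (50.00) = 29.70 mGal

29.7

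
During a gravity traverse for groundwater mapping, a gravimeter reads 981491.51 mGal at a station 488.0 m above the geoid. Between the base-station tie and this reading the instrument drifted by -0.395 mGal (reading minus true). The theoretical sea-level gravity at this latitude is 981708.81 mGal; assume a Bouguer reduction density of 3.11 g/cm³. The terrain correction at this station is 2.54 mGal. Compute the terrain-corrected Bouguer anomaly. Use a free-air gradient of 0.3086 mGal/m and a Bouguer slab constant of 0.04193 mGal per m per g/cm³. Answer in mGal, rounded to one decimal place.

Drift-corrected reading = 981491.51 − (-0.395) = 981491.905 mGal
Free-air correction = 0.3086 × 488.0 = 150.60 mGal
Free-air anomaly = 981491.905 − 981708.81 + (150.60) = -66.305 mGal
Bouguer slab correction = 0.04193 × 3.11 × 488.0 = 63.64 mGal
Simple Bouguer anomaly = -66.305 − (63.64) = -129.945 mGal
Complete Bouguer anomaly = -129.945 + 2.54 = -127.405 mGal

-127.4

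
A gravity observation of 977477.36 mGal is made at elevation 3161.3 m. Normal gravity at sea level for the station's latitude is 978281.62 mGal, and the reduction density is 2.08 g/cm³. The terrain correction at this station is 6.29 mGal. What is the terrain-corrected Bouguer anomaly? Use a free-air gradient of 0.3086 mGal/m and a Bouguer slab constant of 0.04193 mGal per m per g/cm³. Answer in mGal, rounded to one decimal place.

-98.1

Free-air correction = 0.3086 × 3161.3 = 975.58 mGal
Free-air anomaly = 977477.36 − 978281.62 + (975.58) = 171.32 mGal
Bouguer slab correction = 0.04193 × 2.08 × 3161.3 = 275.71 mGal
Simple Bouguer anomaly = 171.32 − (275.71) = -104.39 mGal
Complete Bouguer anomaly = -104.39 + 6.29 = -98.10 mGal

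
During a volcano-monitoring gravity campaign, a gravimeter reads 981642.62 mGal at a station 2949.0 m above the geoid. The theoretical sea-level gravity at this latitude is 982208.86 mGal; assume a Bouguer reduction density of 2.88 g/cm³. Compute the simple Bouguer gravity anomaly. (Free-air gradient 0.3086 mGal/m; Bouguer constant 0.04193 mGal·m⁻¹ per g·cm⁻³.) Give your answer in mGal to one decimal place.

Free-air correction = 0.3086 × 2949.0 = 910.06 mGal
Free-air anomaly = 981642.62 − 982208.86 + (910.06) = 343.82 mGal
Bouguer slab correction = 0.04193 × 2.88 × 2949.0 = 356.12 mGal
Simple Bouguer anomaly = 343.82 − (356.12) = -12.30 mGal

-12.3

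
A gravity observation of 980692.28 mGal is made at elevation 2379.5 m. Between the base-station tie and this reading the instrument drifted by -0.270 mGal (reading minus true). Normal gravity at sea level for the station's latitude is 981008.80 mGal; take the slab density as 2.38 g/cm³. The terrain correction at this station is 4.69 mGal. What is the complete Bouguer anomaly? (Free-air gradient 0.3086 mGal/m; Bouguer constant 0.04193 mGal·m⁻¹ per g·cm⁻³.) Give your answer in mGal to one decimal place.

Drift-corrected reading = 980692.28 − (-0.270) = 980692.550 mGal
Free-air correction = 0.3086 × 2379.5 = 734.31 mGal
Free-air anomaly = 980692.550 − 981008.80 + (734.31) = 418.060 mGal
Bouguer slab correction = 0.04193 × 2.38 × 2379.5 = 237.46 mGal
Simple Bouguer anomaly = 418.060 − (237.46) = 180.600 mGal
Complete Bouguer anomaly = 180.600 + 4.69 = 185.290 mGal

185.3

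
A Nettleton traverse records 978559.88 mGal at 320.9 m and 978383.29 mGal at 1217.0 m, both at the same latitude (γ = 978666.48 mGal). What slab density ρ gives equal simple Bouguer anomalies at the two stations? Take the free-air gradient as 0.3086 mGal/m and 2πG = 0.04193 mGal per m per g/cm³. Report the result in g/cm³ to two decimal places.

Δg_obs = 978383.29 − 978559.88 = -176.59 mGal over Δh = 1217.0 − 320.9 = 896.1 m
Equal Bouguer anomalies ⇒ Δg_obs + (0.3086 − 0.04193ρ)·Δh = 0
0.3086 − 0.04193ρ = −Δg_obs/Δh = 0.19707
ρ = (0.3086 − 0.19707) / 0.04193 = 2.66 g/cm³

2.66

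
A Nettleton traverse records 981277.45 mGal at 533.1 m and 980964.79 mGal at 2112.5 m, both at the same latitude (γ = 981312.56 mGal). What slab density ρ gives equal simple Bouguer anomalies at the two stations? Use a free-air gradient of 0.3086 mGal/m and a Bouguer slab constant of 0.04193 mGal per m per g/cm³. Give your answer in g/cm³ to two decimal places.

Δg_obs = 980964.79 − 981277.45 = -312.66 mGal over Δh = 2112.5 − 533.1 = 1579.4 m
Equal Bouguer anomalies ⇒ Δg_obs + (0.3086 − 0.04193ρ)·Δh = 0
0.3086 − 0.04193ρ = −Δg_obs/Δh = 0.19796
ρ = (0.3086 − 0.19796) / 0.04193 = 2.64 g/cm³

2.64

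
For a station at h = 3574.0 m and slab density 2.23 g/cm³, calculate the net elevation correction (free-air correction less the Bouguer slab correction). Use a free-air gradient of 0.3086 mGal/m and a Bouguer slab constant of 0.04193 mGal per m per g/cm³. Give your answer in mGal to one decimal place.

Combined gradient = 0.3086 − 0.04193 × 2.23 = 0.2150961 mGal/m
Combined elevation correction = 0.2150961 × 3574.0 = 768.8 mGal

768.8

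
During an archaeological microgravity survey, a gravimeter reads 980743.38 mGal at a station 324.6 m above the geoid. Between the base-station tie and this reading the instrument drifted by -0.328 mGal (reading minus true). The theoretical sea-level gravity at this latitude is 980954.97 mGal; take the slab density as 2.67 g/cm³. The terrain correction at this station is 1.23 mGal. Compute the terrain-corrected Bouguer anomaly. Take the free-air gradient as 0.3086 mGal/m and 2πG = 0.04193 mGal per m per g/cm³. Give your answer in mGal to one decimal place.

Drift-corrected reading = 980743.38 − (-0.328) = 980743.708 mGal
Free-air correction = 0.3086 × 324.6 = 100.17 mGal
Free-air anomaly = 980743.708 − 980954.97 + (100.17) = -111.092 mGal
Bouguer slab correction = 0.04193 × 2.67 × 324.6 = 36.34 mGal
Simple Bouguer anomaly = -111.092 − (36.34) = -147.432 mGal
Complete Bouguer anomaly = -147.432 + 1.23 = -146.202 mGal

-146.2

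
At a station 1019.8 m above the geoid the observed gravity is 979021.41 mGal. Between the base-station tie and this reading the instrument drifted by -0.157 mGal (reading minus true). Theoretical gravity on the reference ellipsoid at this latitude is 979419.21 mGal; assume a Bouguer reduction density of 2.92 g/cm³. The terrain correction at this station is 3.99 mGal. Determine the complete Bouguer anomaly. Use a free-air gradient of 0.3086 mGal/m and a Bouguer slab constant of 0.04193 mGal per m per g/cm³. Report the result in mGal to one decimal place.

Drift-corrected reading = 979021.41 − (-0.157) = 979021.567 mGal
Free-air correction = 0.3086 × 1019.8 = 314.71 mGal
Free-air anomaly = 979021.567 − 979419.21 + (314.71) = -82.933 mGal
Bouguer slab correction = 0.04193 × 2.92 × 1019.8 = 124.86 mGal
Simple Bouguer anomaly = -82.933 − (124.86) = -207.793 mGal
Complete Bouguer anomaly = -207.793 + 3.99 = -203.803 mGal

-203.8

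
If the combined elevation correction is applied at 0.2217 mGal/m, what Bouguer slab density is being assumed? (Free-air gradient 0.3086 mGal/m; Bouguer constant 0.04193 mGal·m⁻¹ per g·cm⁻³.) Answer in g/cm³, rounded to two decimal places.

0.2217 = 0.3086 − 0.04193 × ρ
ρ = (0.3086 − 0.2217) / 0.04193 = 2.07 g/cm³

2.07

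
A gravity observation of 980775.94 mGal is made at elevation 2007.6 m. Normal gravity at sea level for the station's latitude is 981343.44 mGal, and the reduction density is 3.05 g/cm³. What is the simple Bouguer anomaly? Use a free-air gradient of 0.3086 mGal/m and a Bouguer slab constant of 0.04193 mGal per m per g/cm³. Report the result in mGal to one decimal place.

Free-air correction = 0.3086 × 2007.6 = 619.55 mGal
Free-air anomaly = 980775.94 − 981343.44 + (619.55) = 52.05 mGal
Bouguer slab correction = 0.04193 × 3.05 × 2007.6 = 256.74 mGal
Simple Bouguer anomaly = 52.05 − (256.74) = -204.69 mGal

-204.7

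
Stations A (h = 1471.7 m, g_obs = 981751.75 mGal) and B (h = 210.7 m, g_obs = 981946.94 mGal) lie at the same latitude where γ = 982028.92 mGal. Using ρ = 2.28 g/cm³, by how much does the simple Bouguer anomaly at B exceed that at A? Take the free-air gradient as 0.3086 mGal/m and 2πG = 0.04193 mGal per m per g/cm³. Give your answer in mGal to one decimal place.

-73.4

Δg_SB(A) = 981751.75 − 982028.92 + 0.3086×1471.7 − 0.04193×2.28×1471.7 = 36.30 mGal
Δg_SB(B) = 981946.94 − 982028.92 + 0.3086×210.7 − 0.04193×2.28×210.7 = -37.10 mGal
Difference = -37.10 − (36.30) = -73.40 mGal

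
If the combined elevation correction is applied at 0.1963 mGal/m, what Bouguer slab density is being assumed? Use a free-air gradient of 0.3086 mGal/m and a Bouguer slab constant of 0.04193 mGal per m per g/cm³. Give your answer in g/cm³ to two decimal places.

0.1963 = 0.3086 − 0.04193 × ρ
ρ = (0.3086 − 0.1963) / 0.04193 = 2.68 g/cm³

2.68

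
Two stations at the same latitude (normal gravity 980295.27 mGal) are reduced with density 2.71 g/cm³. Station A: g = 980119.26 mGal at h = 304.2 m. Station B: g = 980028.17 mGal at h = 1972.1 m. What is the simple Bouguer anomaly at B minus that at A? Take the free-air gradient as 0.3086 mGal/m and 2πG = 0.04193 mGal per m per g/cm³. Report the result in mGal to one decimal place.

Δg_SB(A) = 980119.26 − 980295.27 + 0.3086×304.2 − 0.04193×2.71×304.2 = -116.70 mGal
Δg_SB(B) = 980028.17 − 980295.27 + 0.3086×1972.1 − 0.04193×2.71×1972.1 = 117.40 mGal
Difference = 117.40 − (-116.70) = 234.10 mGal

234.1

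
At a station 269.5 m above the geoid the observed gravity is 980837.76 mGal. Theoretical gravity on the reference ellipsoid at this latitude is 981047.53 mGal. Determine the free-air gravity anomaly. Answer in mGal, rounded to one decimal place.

-126.6

Free-air correction = 0.3086 × 269.5 = 83.17 mGal
Free-air anomaly = 980837.76 − 981047.53 + (83.17) = -126.60 mGal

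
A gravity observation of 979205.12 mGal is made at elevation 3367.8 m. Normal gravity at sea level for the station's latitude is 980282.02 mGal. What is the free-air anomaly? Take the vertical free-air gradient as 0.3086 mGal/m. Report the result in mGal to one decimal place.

Free-air correction = 0.3086 × 3367.8 = 1039.30 mGal
Free-air anomaly = 979205.12 − 980282.02 + (1039.30) = -37.60 mGal

-37.6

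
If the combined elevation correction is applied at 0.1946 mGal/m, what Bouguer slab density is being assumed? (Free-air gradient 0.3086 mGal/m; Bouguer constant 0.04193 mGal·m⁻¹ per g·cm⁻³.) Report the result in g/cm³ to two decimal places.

2.72

0.1946 = 0.3086 − 0.04193 × ρ
ρ = (0.3086 − 0.1946) / 0.04193 = 2.72 g/cm³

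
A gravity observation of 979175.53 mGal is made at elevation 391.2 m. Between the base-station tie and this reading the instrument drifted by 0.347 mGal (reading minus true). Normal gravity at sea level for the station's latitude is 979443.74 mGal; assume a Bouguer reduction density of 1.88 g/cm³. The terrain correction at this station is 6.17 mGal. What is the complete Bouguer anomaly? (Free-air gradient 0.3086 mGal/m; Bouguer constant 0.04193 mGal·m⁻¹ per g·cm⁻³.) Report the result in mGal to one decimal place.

-172.5

Drift-corrected reading = 979175.53 − (0.347) = 979175.183 mGal
Free-air correction = 0.3086 × 391.2 = 120.72 mGal
Free-air anomaly = 979175.183 − 979443.74 + (120.72) = -147.837 mGal
Bouguer slab correction = 0.04193 × 1.88 × 391.2 = 30.84 mGal
Simple Bouguer anomaly = -147.837 − (30.84) = -178.677 mGal
Complete Bouguer anomaly = -178.677 + 6.17 = -172.507 mGal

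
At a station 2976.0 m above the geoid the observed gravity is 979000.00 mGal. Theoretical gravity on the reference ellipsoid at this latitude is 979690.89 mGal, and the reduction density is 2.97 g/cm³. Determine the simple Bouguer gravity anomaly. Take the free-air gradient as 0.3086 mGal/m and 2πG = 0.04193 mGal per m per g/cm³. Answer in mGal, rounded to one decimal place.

-143.1

Free-air correction = 0.3086 × 2976.0 = 918.39 mGal
Free-air anomaly = 979000.00 − 979690.89 + (918.39) = 227.50 mGal
Bouguer slab correction = 0.04193 × 2.97 × 2976.0 = 370.61 mGal
Simple Bouguer anomaly = 227.50 − (370.61) = -143.11 mGal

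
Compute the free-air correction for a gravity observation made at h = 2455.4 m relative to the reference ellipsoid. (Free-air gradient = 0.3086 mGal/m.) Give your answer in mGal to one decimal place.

757.7

Free-air correction = 0.3086 × 2455.4 = 757.7 mGal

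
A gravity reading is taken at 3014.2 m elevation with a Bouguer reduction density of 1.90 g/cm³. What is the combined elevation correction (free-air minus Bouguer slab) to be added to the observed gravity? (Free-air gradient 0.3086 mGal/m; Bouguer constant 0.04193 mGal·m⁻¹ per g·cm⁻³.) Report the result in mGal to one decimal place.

690.0

Combined gradient = 0.3086 − 0.04193 × 1.90 = 0.2289330 mGal/m
Combined elevation correction = 0.2289330 × 3014.2 = 690.0 mGal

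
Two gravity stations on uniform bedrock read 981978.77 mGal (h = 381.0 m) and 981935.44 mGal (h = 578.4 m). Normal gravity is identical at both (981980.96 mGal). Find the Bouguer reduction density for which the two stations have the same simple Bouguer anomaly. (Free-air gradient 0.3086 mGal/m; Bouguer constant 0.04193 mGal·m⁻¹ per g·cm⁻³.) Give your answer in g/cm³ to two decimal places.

2.12

Δg_obs = 981935.44 − 981978.77 = -43.33 mGal over Δh = 578.4 − 381.0 = 197.4 m
Equal Bouguer anomalies ⇒ Δg_obs + (0.3086 − 0.04193ρ)·Δh = 0
0.3086 − 0.04193ρ = −Δg_obs/Δh = 0.21950
ρ = (0.3086 − 0.21950) / 0.04193 = 2.12 g/cm³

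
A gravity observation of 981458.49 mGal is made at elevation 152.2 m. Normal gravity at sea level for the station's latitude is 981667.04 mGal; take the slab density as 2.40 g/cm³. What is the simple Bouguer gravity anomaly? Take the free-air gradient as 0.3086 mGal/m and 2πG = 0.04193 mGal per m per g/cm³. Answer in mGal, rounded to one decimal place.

Free-air correction = 0.3086 × 152.2 = 46.97 mGal
Free-air anomaly = 981458.49 − 981667.04 + (46.97) = -161.58 mGal
Bouguer slab correction = 0.04193 × 2.40 × 152.2 = 15.32 mGal
Simple Bouguer anomaly = -161.58 − (15.32) = -176.90 mGal

-176.9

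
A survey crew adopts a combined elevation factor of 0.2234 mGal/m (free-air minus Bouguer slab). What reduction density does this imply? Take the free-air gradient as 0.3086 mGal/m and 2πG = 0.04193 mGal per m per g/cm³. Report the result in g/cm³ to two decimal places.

0.2234 = 0.3086 − 0.04193 × ρ
ρ = (0.3086 − 0.2234) / 0.04193 = 2.03 g/cm³

2.03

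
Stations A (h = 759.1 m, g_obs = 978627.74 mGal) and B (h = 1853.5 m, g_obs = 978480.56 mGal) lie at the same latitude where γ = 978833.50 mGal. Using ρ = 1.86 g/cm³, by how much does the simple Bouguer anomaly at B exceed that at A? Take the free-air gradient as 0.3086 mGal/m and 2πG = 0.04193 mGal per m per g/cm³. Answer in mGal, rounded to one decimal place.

Δg_SB(A) = 978627.74 − 978833.50 + 0.3086×759.1 − 0.04193×1.86×759.1 = -30.70 mGal
Δg_SB(B) = 978480.56 − 978833.50 + 0.3086×1853.5 − 0.04193×1.86×1853.5 = 74.50 mGal
Difference = 74.50 − (-30.70) = 105.20 mGal

105.2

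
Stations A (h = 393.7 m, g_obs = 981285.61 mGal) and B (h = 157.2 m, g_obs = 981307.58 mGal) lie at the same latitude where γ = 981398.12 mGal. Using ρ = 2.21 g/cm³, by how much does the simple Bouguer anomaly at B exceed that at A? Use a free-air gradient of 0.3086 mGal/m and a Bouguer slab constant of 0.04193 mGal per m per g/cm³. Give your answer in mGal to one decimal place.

-29.1

Δg_SB(A) = 981285.61 − 981398.12 + 0.3086×393.7 − 0.04193×2.21×393.7 = -27.50 mGal
Δg_SB(B) = 981307.58 − 981398.12 + 0.3086×157.2 − 0.04193×2.21×157.2 = -56.60 mGal
Difference = -56.60 − (-27.50) = -29.10 mGal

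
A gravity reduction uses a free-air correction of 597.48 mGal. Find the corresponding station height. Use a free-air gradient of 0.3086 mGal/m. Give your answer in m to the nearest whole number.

h = 597.48 / 0.3086 = 1936.10 m

1936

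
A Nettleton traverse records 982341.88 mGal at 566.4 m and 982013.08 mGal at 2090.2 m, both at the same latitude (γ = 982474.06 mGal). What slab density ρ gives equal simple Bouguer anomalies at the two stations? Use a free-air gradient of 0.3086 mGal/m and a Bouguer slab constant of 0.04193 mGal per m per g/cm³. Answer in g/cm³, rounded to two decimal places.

Δg_obs = 982013.08 − 982341.88 = -328.80 mGal over Δh = 2090.2 − 566.4 = 1523.8 m
Equal Bouguer anomalies ⇒ Δg_obs + (0.3086 − 0.04193ρ)·Δh = 0
0.3086 − 0.04193ρ = −Δg_obs/Δh = 0.21578
ρ = (0.3086 − 0.21578) / 0.04193 = 2.21 g/cm³

2.21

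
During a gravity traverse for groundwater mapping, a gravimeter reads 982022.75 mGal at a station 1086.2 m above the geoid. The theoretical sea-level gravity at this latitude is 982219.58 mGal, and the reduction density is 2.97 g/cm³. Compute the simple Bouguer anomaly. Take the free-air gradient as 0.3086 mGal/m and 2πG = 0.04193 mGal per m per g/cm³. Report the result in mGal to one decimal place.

3.1

Free-air correction = 0.3086 × 1086.2 = 335.20 mGal
Free-air anomaly = 982022.75 − 982219.58 + (335.20) = 138.37 mGal
Bouguer slab correction = 0.04193 × 2.97 × 1086.2 = 135.27 mGal
Simple Bouguer anomaly = 138.37 − (135.27) = 3.10 mGal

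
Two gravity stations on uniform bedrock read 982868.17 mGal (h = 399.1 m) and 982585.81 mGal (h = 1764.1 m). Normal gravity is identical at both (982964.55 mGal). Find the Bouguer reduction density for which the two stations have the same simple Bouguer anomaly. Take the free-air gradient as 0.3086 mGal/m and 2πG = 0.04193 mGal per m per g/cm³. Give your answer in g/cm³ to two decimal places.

2.43

Δg_obs = 982585.81 − 982868.17 = -282.36 mGal over Δh = 1764.1 − 399.1 = 1365.0 m
Equal Bouguer anomalies ⇒ Δg_obs + (0.3086 − 0.04193ρ)·Δh = 0
0.3086 − 0.04193ρ = −Δg_obs/Δh = 0.20686
ρ = (0.3086 − 0.20686) / 0.04193 = 2.43 g/cm³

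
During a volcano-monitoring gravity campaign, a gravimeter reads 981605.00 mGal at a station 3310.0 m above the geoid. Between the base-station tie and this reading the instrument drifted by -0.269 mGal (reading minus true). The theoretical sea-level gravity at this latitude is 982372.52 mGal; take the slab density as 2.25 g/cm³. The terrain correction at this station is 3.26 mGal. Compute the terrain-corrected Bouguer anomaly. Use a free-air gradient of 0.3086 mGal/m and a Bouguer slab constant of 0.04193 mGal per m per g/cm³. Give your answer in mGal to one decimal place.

Drift-corrected reading = 981605.00 − (-0.269) = 981605.269 mGal
Free-air correction = 0.3086 × 3310.0 = 1021.47 mGal
Free-air anomaly = 981605.269 − 982372.52 + (1021.47) = 254.219 mGal
Bouguer slab correction = 0.04193 × 2.25 × 3310.0 = 312.27 mGal
Simple Bouguer anomaly = 254.219 − (312.27) = -58.051 mGal
Complete Bouguer anomaly = -58.051 + 3.26 = -54.791 mGal

-54.8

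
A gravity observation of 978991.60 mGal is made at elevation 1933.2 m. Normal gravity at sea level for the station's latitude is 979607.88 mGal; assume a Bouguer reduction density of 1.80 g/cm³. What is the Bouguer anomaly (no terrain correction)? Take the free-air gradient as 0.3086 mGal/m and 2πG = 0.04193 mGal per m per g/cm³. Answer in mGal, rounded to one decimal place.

Free-air correction = 0.3086 × 1933.2 = 596.59 mGal
Free-air anomaly = 978991.60 − 979607.88 + (596.59) = -19.69 mGal
Bouguer slab correction = 0.04193 × 1.80 × 1933.2 = 145.91 mGal
Simple Bouguer anomaly = -19.69 − (145.91) = -165.60 mGal

-165.6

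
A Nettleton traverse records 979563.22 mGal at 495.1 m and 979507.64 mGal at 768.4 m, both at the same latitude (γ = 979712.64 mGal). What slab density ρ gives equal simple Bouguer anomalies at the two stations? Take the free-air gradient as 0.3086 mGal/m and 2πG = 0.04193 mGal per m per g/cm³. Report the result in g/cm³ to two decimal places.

2.51

Δg_obs = 979507.64 − 979563.22 = -55.58 mGal over Δh = 768.4 − 495.1 = 273.3 m
Equal Bouguer anomalies ⇒ Δg_obs + (0.3086 − 0.04193ρ)·Δh = 0
0.3086 − 0.04193ρ = −Δg_obs/Δh = 0.20337
ρ = (0.3086 − 0.20337) / 0.04193 = 2.51 g/cm³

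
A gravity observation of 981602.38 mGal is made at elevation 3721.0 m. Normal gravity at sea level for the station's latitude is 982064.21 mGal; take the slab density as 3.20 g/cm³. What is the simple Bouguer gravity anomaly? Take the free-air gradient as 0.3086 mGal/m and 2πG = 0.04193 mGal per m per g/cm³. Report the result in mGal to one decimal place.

187.2

Free-air correction = 0.3086 × 3721.0 = 1148.30 mGal
Free-air anomaly = 981602.38 − 982064.21 + (1148.30) = 686.47 mGal
Bouguer slab correction = 0.04193 × 3.20 × 3721.0 = 499.27 mGal
Simple Bouguer anomaly = 686.47 − (499.27) = 187.20 mGal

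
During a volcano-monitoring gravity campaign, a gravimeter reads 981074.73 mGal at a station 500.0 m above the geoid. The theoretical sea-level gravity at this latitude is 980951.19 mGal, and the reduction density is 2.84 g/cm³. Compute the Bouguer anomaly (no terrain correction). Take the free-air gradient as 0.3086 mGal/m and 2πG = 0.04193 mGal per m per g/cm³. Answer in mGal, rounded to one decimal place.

218.3

Free-air correction = 0.3086 × 500.0 = 154.30 mGal
Free-air anomaly = 981074.73 − 980951.19 + (154.30) = 277.84 mGal
Bouguer slab correction = 0.04193 × 2.84 × 500.0 = 59.54 mGal
Simple Bouguer anomaly = 277.84 − (59.54) = 218.30 mGal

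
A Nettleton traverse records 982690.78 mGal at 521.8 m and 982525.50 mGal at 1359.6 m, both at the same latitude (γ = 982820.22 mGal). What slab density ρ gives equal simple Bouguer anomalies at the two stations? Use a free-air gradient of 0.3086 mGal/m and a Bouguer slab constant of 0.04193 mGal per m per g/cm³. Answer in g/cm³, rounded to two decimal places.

Δg_obs = 982525.50 − 982690.78 = -165.28 mGal over Δh = 1359.6 − 521.8 = 837.8 m
Equal Bouguer anomalies ⇒ Δg_obs + (0.3086 − 0.04193ρ)·Δh = 0
0.3086 − 0.04193ρ = −Δg_obs/Δh = 0.19728
ρ = (0.3086 − 0.19728) / 0.04193 = 2.65 g/cm³

2.65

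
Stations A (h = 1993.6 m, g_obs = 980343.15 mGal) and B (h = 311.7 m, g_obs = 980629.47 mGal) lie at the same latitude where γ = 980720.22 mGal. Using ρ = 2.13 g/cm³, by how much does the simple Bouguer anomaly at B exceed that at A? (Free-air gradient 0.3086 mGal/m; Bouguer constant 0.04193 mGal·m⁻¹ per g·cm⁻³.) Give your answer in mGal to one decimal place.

Δg_SB(A) = 980343.15 − 980720.22 + 0.3086×1993.6 − 0.04193×2.13×1993.6 = 60.10 mGal
Δg_SB(B) = 980629.47 − 980720.22 + 0.3086×311.7 − 0.04193×2.13×311.7 = -22.40 mGal
Difference = -22.40 − (60.10) = -82.50 mGal

-82.5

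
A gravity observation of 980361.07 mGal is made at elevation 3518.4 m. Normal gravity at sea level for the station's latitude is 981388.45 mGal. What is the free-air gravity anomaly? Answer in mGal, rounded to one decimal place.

58.4

Free-air correction = 0.3086 × 3518.4 = 1085.78 mGal
Free-air anomaly = 980361.07 − 981388.45 + (1085.78) = 58.40 mGal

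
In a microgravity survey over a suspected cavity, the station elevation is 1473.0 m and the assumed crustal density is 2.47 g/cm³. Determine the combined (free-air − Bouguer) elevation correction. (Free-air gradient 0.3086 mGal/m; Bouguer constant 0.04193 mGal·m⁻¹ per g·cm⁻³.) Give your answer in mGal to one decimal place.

Combined gradient = 0.3086 − 0.04193 × 2.47 = 0.2050329 mGal/m
Combined elevation correction = 0.2050329 × 1473.0 = 302.0 mGal

302.0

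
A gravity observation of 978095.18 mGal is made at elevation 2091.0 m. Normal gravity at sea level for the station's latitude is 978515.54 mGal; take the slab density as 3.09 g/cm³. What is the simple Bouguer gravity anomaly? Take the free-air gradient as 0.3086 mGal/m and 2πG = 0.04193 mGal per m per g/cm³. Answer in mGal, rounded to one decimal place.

-46.0

Free-air correction = 0.3086 × 2091.0 = 645.28 mGal
Free-air anomaly = 978095.18 − 978515.54 + (645.28) = 224.92 mGal
Bouguer slab correction = 0.04193 × 3.09 × 2091.0 = 270.92 mGal
Simple Bouguer anomaly = 224.92 − (270.92) = -46.00 mGal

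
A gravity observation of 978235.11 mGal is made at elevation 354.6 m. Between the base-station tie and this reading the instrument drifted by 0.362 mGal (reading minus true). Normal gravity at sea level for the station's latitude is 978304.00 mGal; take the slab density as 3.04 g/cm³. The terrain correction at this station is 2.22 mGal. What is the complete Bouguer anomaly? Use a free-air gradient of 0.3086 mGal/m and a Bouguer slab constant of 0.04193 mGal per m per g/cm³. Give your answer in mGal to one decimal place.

-2.8

Drift-corrected reading = 978235.11 − (0.362) = 978234.748 mGal
Free-air correction = 0.3086 × 354.6 = 109.43 mGal
Free-air anomaly = 978234.748 − 978304.00 + (109.43) = 40.178 mGal
Bouguer slab correction = 0.04193 × 3.04 × 354.6 = 45.20 mGal
Simple Bouguer anomaly = 40.178 − (45.20) = -5.022 mGal
Complete Bouguer anomaly = -5.022 + 2.22 = -2.802 mGal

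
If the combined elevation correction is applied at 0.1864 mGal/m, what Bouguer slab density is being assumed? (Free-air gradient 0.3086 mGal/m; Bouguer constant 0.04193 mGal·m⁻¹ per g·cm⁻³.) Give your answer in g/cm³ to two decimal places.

0.1864 = 0.3086 − 0.04193 × ρ
ρ = (0.3086 − 0.1864) / 0.04193 = 2.91 g/cm³

2.91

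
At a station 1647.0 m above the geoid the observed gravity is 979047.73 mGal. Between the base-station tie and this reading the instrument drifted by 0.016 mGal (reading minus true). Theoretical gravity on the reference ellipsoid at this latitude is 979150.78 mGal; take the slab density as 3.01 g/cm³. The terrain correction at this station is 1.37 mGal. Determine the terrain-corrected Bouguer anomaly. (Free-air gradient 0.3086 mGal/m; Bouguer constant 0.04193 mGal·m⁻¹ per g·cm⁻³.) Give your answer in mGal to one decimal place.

198.7

Drift-corrected reading = 979047.73 − (0.016) = 979047.714 mGal
Free-air correction = 0.3086 × 1647.0 = 508.26 mGal
Free-air anomaly = 979047.714 − 979150.78 + (508.26) = 405.194 mGal
Bouguer slab correction = 0.04193 × 3.01 × 1647.0 = 207.87 mGal
Simple Bouguer anomaly = 405.194 − (207.87) = 197.324 mGal
Complete Bouguer anomaly = 197.324 + 1.37 = 198.694 mGal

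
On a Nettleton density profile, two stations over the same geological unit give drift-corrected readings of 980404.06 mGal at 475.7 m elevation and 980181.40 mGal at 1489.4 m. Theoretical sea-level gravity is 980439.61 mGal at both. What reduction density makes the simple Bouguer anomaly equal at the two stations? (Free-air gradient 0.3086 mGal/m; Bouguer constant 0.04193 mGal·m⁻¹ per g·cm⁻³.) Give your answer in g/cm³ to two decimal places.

2.12

Δg_obs = 980181.40 − 980404.06 = -222.66 mGal over Δh = 1489.4 − 475.7 = 1013.7 m
Equal Bouguer anomalies ⇒ Δg_obs + (0.3086 − 0.04193ρ)·Δh = 0
0.3086 − 0.04193ρ = −Δg_obs/Δh = 0.21965
ρ = (0.3086 − 0.21965) / 0.04193 = 2.12 g/cm³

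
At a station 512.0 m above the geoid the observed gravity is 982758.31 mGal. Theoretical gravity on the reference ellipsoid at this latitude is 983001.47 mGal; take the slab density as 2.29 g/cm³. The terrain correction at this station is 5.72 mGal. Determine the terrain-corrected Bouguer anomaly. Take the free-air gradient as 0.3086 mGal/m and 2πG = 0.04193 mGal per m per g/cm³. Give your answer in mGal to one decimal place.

Free-air correction = 0.3086 × 512.0 = 158.00 mGal
Free-air anomaly = 982758.31 − 983001.47 + (158.00) = -85.16 mGal
Bouguer slab correction = 0.04193 × 2.29 × 512.0 = 49.16 mGal
Simple Bouguer anomaly = -85.16 − (49.16) = -134.32 mGal
Complete Bouguer anomaly = -134.32 + 5.72 = -128.60 mGal

-128.6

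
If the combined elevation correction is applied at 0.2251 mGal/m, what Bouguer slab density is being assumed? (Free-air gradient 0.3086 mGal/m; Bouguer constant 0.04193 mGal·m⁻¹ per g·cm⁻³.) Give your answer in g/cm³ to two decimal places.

0.2251 = 0.3086 − 0.04193 × ρ
ρ = (0.3086 − 0.2251) / 0.04193 = 1.99 g/cm³

1.99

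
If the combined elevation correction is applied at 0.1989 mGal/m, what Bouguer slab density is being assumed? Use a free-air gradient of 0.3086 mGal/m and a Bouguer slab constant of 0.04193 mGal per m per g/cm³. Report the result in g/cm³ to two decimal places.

0.1989 = 0.3086 − 0.04193 × ρ
ρ = (0.3086 − 0.1989) / 0.04193 = 2.62 g/cm³

2.62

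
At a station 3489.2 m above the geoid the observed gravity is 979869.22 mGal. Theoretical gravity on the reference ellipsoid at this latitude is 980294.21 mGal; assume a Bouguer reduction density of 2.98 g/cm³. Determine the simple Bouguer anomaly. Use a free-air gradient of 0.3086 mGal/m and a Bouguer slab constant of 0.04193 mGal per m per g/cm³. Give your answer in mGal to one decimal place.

Free-air correction = 0.3086 × 3489.2 = 1076.77 mGal
Free-air anomaly = 979869.22 − 980294.21 + (1076.77) = 651.78 mGal
Bouguer slab correction = 0.04193 × 2.98 × 3489.2 = 435.98 mGal
Simple Bouguer anomaly = 651.78 − (435.98) = 215.80 mGal

215.8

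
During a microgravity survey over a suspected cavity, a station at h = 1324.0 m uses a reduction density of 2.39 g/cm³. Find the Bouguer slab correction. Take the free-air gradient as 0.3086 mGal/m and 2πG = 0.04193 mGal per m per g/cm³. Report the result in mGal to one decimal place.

Bouguer slab correction = 0.04193 × 2.39 × 1324.0 = 132.7 mGal

132.7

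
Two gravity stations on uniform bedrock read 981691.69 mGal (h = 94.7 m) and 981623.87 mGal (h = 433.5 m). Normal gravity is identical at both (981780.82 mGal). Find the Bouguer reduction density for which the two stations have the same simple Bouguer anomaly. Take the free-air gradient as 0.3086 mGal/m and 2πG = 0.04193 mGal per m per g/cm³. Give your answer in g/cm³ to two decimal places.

Δg_obs = 981623.87 − 981691.69 = -67.82 mGal over Δh = 433.5 − 94.7 = 338.8 m
Equal Bouguer anomalies ⇒ Δg_obs + (0.3086 − 0.04193ρ)·Δh = 0
0.3086 − 0.04193ρ = −Δg_obs/Δh = 0.20018
ρ = (0.3086 − 0.20018) / 0.04193 = 2.59 g/cm³

2.59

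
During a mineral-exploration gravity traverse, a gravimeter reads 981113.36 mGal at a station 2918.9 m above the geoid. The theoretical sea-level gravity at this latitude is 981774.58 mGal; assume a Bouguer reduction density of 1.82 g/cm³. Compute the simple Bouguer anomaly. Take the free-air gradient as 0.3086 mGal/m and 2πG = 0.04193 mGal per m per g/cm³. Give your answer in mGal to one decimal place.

Free-air correction = 0.3086 × 2918.9 = 900.77 mGal
Free-air anomaly = 981113.36 − 981774.58 + (900.77) = 239.55 mGal
Bouguer slab correction = 0.04193 × 1.82 × 2918.9 = 222.75 mGal
Simple Bouguer anomaly = 239.55 − (222.75) = 16.80 mGal

16.8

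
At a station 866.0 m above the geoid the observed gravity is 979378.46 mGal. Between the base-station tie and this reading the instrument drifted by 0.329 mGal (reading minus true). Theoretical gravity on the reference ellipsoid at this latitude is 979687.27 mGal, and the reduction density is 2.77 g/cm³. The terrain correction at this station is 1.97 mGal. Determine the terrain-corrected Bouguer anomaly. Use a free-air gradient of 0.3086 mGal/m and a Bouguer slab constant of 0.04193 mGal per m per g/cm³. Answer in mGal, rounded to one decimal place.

Drift-corrected reading = 979378.46 − (0.329) = 979378.131 mGal
Free-air correction = 0.3086 × 866.0 = 267.25 mGal
Free-air anomaly = 979378.131 − 979687.27 + (267.25) = -41.889 mGal
Bouguer slab correction = 0.04193 × 2.77 × 866.0 = 100.58 mGal
Simple Bouguer anomaly = -41.889 − (100.58) = -142.469 mGal
Complete Bouguer anomaly = -142.469 + 1.97 = -140.499 mGal

-140.5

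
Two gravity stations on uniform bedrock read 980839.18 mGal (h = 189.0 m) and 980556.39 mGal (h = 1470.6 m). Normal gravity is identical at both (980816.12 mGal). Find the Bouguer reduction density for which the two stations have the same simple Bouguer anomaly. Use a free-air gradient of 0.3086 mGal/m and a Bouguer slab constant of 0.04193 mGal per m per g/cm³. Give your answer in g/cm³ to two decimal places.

2.10

Δg_obs = 980556.39 − 980839.18 = -282.79 mGal over Δh = 1470.6 − 189.0 = 1281.6 m
Equal Bouguer anomalies ⇒ Δg_obs + (0.3086 − 0.04193ρ)·Δh = 0
0.3086 − 0.04193ρ = −Δg_obs/Δh = 0.22065
ρ = (0.3086 − 0.22065) / 0.04193 = 2.10 g/cm³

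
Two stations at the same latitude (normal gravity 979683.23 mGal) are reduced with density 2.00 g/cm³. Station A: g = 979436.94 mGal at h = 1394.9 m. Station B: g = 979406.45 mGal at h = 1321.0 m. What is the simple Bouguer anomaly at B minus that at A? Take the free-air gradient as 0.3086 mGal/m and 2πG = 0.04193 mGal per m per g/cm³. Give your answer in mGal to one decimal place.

Δg_SB(A) = 979436.94 − 979683.23 + 0.3086×1394.9 − 0.04193×2.00×1394.9 = 67.20 mGal
Δg_SB(B) = 979406.45 − 979683.23 + 0.3086×1321.0 − 0.04193×2.00×1321.0 = 20.10 mGal
Difference = 20.10 − (67.20) = -47.10 mGal

-47.1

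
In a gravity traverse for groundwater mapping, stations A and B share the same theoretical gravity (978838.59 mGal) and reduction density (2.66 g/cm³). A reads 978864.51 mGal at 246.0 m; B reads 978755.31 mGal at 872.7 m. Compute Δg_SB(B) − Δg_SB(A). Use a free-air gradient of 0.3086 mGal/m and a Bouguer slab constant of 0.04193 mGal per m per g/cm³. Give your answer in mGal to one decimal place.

Δg_SB(A) = 978864.51 − 978838.59 + 0.3086×246.0 − 0.04193×2.66×246.0 = 74.40 mGal
Δg_SB(B) = 978755.31 − 978838.59 + 0.3086×872.7 − 0.04193×2.66×872.7 = 88.70 mGal
Difference = 88.70 − (74.40) = 14.30 mGal

14.3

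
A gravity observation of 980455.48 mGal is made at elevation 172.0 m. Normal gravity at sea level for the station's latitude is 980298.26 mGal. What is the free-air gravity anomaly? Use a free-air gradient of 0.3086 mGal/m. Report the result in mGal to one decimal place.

Free-air correction = 0.3086 × 172.0 = 53.08 mGal
Free-air anomaly = 980455.48 − 980298.26 + (53.08) = 210.30 mGal

210.3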